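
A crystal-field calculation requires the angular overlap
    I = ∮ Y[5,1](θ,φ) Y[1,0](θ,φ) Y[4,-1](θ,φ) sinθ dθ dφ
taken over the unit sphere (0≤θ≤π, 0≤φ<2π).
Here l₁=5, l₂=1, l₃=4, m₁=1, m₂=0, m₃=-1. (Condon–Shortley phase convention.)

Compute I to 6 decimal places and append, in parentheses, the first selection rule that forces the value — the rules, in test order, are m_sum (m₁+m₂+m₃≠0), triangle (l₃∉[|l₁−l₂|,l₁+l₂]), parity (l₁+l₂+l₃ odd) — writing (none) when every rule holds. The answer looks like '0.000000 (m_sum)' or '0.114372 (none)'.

Rules hold: Σm=0, L=10 even, 4≤4≤6.
N = 11·3·9 = 297
Δ = 2!·8!·0!/11! = 1/495
Racah Σ t=1..1: t=1:−1/576 = -1/576
⇒ 3j(5 1 4; 0 0 0)² = 5/99, sgn -1
Racah Σ t=1..1: t=1:−1/720 = -1/720
⇒ 3j(5 1 4; 1 0 -1)² = 8/165, sgn +1
4πI² = N·(3j₀)²·(3jₘ)² = 8/11
I = -1·√(0.727273/4π) = -0.24057125
No selection rule forces the value: the integral is nonzero (none).

-0.240571 (none)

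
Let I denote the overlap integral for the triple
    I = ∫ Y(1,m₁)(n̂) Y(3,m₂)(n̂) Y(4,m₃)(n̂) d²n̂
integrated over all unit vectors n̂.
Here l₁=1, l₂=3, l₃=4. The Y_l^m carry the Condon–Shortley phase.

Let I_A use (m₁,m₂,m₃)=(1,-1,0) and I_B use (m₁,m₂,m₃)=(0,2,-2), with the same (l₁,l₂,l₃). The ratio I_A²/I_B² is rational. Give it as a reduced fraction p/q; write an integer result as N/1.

Shared (l₁,l₂,l₃)=(1,3,4): N and (l;000)² cancel in I_A²/I_B².
A: Δ = 0!·2!·6!/9! = 1/252; Racah Σ t=0..0: t=0:+1/96 = 1/96; ⇒ 3j(1 3 4; 1 -1 0)² = 1/42, sgn +1
B: Δ = 0!·2!·6!/9! = 1/252; Racah Σ t=0..0: t=0:+1/120 = 1/120; ⇒ 3j(1 3 4; 0 2 -2)² = 1/21, sgn +1
I_A²/I_B² = (1/42)/(1/21) = 1/2

1/2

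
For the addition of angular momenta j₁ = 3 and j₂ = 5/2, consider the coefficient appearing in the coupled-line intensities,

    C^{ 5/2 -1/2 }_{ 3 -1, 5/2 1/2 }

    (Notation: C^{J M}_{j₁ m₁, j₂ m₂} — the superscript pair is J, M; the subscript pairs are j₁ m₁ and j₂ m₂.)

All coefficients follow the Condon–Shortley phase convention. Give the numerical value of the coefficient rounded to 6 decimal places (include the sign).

j₁+j₂−J=3  J+j₁−j₂=3  J−j₁+j₂=2  j₁+j₂+J+1=9
(j₁±m₁, j₂±m₂, J±M) = (2,4,3,2,2,3)
P² = 288/35
sum k=1..3:
  [1] −1/24 = -1/24
  [2] +1/4 = 1/4
  [3] −1/24 = -1/24
S = 1/6
C² = P²·S² = 8/35 ; C = +0.478091

+√(8/35) = +0.478091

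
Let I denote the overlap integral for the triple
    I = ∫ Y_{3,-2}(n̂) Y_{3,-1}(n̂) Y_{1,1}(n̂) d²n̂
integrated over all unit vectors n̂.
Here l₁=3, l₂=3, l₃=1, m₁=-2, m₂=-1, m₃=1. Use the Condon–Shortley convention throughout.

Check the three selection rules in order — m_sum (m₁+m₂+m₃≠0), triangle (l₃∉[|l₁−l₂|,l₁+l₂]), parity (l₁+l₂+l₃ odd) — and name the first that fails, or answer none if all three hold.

Σmᵢ = -2  ✗
l₃∈[|l₁−l₂|,l₁+l₂]=[0,6], have l₃=1
Σlᵢ = 7 ⇒ odd

m_sum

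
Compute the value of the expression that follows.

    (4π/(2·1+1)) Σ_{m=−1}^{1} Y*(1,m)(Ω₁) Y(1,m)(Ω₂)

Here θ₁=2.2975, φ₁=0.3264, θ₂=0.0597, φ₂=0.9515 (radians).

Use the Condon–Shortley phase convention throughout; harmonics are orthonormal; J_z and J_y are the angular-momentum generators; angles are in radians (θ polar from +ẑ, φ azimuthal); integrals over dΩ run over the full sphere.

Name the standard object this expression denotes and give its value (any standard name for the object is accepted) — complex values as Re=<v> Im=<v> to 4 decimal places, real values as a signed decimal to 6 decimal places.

This sum is the spherical-harmonic addition theorem: it equals the Legendre polynomial P_l(cos γ) of the angle γ between the two directions.
Summing Y*_{l m}(θ₁,φ₁)·Y_{l m}(θ₂,φ₂) over m ∈ [−1, 1]; prefactor 4π/(2·1+1) = 4.188790:
  m=-1: (0.244579, 0.082792) × (0.011966, -0.016786) = (0.004316, -0.003115)  (running Σ = (0.004316, -0.003115))
  m=0: (-0.324632, -0.000000) × (0.487732, 0.000000) = (-0.158334, -0.000000)  (running Σ = (-0.154017, -0.003115))
  m=1: (-0.244579, 0.082792) × (-0.011966, -0.016786) = (0.004316, 0.003115)  (running Σ = (-0.149701, 0.000000))
Total Σ_m = (-0.149701, 0.000000). Multiply by 4.188790: (-0.627067, 0.000000). P_1(cos γ) = -0.627067

Legendre polynomial (addition theorem), -0.627067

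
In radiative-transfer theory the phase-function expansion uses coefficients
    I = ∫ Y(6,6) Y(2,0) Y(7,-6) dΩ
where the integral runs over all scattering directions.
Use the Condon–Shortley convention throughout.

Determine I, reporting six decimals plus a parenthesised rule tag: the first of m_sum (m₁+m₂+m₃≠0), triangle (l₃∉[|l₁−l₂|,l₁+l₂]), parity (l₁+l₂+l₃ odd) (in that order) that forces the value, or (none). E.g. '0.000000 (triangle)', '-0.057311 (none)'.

L=15 odd ⇒ parity kills the (l;000) factor ⇒ I = 0

0.000000 (parity)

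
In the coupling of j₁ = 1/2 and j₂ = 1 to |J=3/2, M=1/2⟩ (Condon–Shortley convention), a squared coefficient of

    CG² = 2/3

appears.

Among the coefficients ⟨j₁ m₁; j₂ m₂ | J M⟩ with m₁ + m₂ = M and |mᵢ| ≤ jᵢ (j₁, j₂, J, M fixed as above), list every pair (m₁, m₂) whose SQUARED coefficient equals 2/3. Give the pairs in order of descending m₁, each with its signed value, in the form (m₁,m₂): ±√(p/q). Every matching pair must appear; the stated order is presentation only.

(1/2,0): +√(2/3)

Admissible pairs with m₁+m₂ = M = 1/2: (-1/2,1), (1/2,0)
  (m₁,m₂)=(1/2,0): CG² = 2/3, CG = +√(2/3)   ← matches the target
  (m₁,m₂)=(-1/2,1): CG² = 1/3, CG = +√(1/3)
Pairs with CG² = 2/3: (1/2,0): +√(2/3)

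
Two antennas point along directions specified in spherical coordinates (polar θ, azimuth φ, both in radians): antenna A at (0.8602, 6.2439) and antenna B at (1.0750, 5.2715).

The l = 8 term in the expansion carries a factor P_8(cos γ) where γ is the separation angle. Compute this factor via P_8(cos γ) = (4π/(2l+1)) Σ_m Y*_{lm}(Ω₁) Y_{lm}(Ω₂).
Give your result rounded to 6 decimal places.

0.316467

Summing Y*_{l m}(θ₁,φ₁)·Y_{l m}(θ₂,φ₂) over m ∈ [−8, 8]; prefactor 4π/(2·8+1) = 0.739198:
  m=-8: (+0.053406-0.017360i) × (-0.043809+0.179405i) = +0.000775+0.010342i  (running Σ = +0.000775+0.010342i)
  m=-7: (+0.186042-0.052491i) × (+0.278756+0.286222i) = +0.066884+0.038617i  (running Σ = +0.067659+0.048959i)
  m=-6: (+0.373567-0.089722i) × (+0.408027-0.088280i) = +0.144505-0.069587i  (running Σ = +0.212164-0.020629i)
  m=-5: (+0.440189-0.087594i) × (+0.027274-0.075648i) = +0.005380-0.035688i  (running Σ = +0.217543-0.056317i)
  m=-4: (+0.187993-0.029787i) × (+0.194455+0.247652i) = +0.043933+0.040765i  (running Σ = +0.261476-0.015552i)
  m=-3: (-0.246933+0.029238i) × (+0.249326-0.026663i) = -0.060787+0.013874i  (running Σ = +0.200689-0.001678i)
  m=-2: (-0.338472+0.026649i) × (-0.087482+0.179917i) = +0.024816-0.063228i  (running Σ = +0.225505-0.064907i)
  m=-1: (+0.101682-0.003997i) × (+0.156588+0.250256i) = +0.016922+0.024821i  (running Σ = +0.242427-0.040086i)
  m=0: (+0.355412-0.000000i) × (-0.159626+0.000000i) = -0.056733+0.000000i  (running Σ = +0.185694-0.040086i)
  m=1: (-0.101682-0.003997i) × (-0.156588+0.250256i) = +0.016922-0.024821i  (running Σ = +0.202617-0.064907i)
  m=2: (-0.338472-0.026649i) × (-0.087482-0.179917i) = +0.024816+0.063228i  (running Σ = +0.227432-0.001678i)
  m=3: (+0.246933+0.029238i) × (-0.249326-0.026663i) = -0.060787-0.013874i  (running Σ = +0.166645-0.015552i)
  m=4: (+0.187993+0.029787i) × (+0.194455-0.247652i) = +0.043933-0.040765i  (running Σ = +0.210578-0.056317i)
  m=5: (-0.440189-0.087594i) × (-0.027274-0.075648i) = +0.005380+0.035688i  (running Σ = +0.215958-0.020629i)
  m=6: (+0.373567+0.089722i) × (+0.408027+0.088280i) = +0.144505+0.069587i  (running Σ = +0.360462+0.048959i)
  m=7: (-0.186042-0.052491i) × (-0.278756+0.286222i) = +0.066884-0.038617i  (running Σ = +0.427347+0.010342i)
  m=8: (+0.053406+0.017360i) × (-0.043809-0.179405i) = +0.000775-0.010342i  (running Σ = +0.428121-0.000000i)
Σ over m = +0.428121-0.000000i; ×(4π/17) → +0.316467-0.000000i. Real part: 0.316467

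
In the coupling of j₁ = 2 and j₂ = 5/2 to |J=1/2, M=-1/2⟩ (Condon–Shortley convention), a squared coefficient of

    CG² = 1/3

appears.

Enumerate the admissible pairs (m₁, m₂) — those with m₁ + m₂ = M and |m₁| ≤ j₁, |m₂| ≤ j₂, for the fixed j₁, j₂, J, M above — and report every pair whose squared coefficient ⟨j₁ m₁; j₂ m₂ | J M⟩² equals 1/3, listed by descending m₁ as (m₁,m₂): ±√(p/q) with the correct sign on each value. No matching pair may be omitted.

Admissible pairs with m₁+m₂ = M = -1/2: (-2,3/2), (-1,1/2), (0,-1/2), (1,-3/2), (2,-5/2)
  (m₁,m₂)=(2,-5/2): CG² = 1/3, CG = +√(1/3)   ← matches the target
  (m₁,m₂)=(1,-3/2): CG² = 4/15, CG = −√(4/15)
  (m₁,m₂)=(0,-1/2): CG² = 1/5, CG = +√(1/5)
  (m₁,m₂)=(-1,1/2): CG² = 2/15, CG = −√(2/15)
  (m₁,m₂)=(-2,3/2): CG² = 1/15, CG = +√(1/15)
Pairs with CG² = 1/3: (2,-5/2): +√(1/3)

(2,-5/2): +√(1/3)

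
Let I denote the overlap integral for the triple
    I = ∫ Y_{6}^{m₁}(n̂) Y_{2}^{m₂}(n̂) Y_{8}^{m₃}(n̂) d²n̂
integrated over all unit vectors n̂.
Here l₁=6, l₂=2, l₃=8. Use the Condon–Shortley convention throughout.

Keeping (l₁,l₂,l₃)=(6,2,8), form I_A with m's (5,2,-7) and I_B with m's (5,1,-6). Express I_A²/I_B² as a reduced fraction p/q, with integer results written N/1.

Shared (l₁,l₂,l₃)=(6,2,8): N and (l;000)² cancel in I_A²/I_B².
A: Δ = 0!·12!·4!/17! = 1/30940; Racah Σ t=0..0: t=0:+1/958003200 = 1/958003200; ⇒ 3j(6 2 8; 5 2 -7)² = 3/68, sgn -1
B: Δ = 0!·12!·4!/17! = 1/30940; Racah Σ t=0..0: t=0:+1/239500800 = 1/239500800; ⇒ 3j(6 2 8; 5 1 -6)² = 2/85, sgn +1
I_A²/I_B² = (3/68)/(2/85) = 15/8

15/8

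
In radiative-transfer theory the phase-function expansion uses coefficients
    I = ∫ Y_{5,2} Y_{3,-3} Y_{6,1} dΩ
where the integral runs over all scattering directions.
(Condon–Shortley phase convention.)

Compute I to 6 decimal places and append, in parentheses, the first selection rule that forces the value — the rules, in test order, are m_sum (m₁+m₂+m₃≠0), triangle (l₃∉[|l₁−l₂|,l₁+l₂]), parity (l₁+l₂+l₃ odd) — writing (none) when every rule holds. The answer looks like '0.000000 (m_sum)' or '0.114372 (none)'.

0.145631 (none)

Checks pass: Σm=0; 14 even; l₃=6∈[2,8].
(2·5+1)(2·3+1)(2·6+1) = 1001
Δ: 2! 8! 4! / 15! → 1/675675
sum: t=0:+1/8640 t=1:−1/2304 t=2:+1/8640 = -7/34560
3j²(5 3 6; 0 0 0) = Δ·Π!·Σ² = 7/429  (sign -1)
sum: t=0:+1/34560 = 1/34560
3j²(5 3 6; 2 -3 1) = Δ·Π!·Σ² = 7/429  (sign -1)
combine: 4πI² = 1001·7/429·7/429 = 343/1287
take √, sign +1: I = 0.14563067
No selection rule forces the value: the integral is nonzero (none).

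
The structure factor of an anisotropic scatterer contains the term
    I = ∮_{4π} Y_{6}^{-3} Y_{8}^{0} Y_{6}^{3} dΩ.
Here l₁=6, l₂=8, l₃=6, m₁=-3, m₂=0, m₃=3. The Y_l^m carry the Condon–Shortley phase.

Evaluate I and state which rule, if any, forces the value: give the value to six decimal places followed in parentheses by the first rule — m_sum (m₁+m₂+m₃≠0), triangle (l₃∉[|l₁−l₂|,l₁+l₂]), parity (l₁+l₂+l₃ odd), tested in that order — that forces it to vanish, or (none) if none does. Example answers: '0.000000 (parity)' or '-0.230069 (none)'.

0.031099 (none)

m-sum 0 ✓  L=20 even ✓  2≤6≤14 ✓
Π(2lᵢ+1) = 13×17×13 = 2873
triangle coeff Δ(6,8,6) = 1/1309458150
Σ_t [2,6]: t=2:+1/49766400 t=3:−1/3110400 t=4:+1/1327104 t=5:−1/3110400 t=6:+1/49766400 = 1/6635520
(3j)²=350/46189 [(6 8 6; 0 0 0)], sign=+1
Σ_t [5,8]: t=5:−1/12441600 t=6:+1/12441600 t=7:−1/101606400 t=8:+1/9754214400 = -19/1950842880
(3j)²=19/34034 [(6 8 6; -3 0 3)], sign=+1
⇒ 4πI² = 25/2057
I = (+1)√(25/2057/(4π)) = 0.03109911
No selection rule forces the value: the integral is nonzero (none).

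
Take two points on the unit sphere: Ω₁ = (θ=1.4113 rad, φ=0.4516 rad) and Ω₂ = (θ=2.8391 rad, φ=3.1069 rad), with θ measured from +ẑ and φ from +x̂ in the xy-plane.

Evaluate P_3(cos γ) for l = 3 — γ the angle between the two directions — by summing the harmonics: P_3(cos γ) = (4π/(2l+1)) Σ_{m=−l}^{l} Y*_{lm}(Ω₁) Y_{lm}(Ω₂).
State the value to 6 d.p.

Term-by-term m-sum for l=3 (normalisation 4π/7 = 1.795196):
  m=-3: Y*=+0.086058+0.392207i  Y=-0.010971-0.001146i  product -0.000495-0.004401i
  m=-2: Y*=+0.097953+0.124251i  Y=-0.086370-0.006002i  product -0.007714-0.011319i
  m=-1: Y*=-0.250883-0.121686i  Y=-0.342177-0.011876i  product +0.084401+0.044617i
  m=+0: Y*=-0.170330-0.000000i  Y=-0.554397+0.000000i  product +0.094430+0.000000i
  m=+1: Y*=+0.250883-0.121686i  Y=+0.342177-0.011876i  product +0.084401-0.044617i
  m=+2: Y*=+0.097953-0.124251i  Y=-0.086370+0.006002i  product -0.007714+0.011319i
  m=+3: Y*=-0.086058+0.392207i  Y=+0.010971-0.001146i  product -0.000495+0.004401i
Σ over m = +0.246814-0.000000i; ×(4π/7) → +0.443080-0.000000i. Real part: 0.443080

0.443080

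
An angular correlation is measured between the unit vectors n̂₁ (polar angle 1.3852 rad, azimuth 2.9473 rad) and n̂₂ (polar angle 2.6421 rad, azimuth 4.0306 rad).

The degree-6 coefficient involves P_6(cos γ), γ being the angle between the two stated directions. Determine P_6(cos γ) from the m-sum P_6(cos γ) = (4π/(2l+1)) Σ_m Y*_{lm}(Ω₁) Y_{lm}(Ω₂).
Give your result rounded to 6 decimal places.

Addition theorem: P_6(cos γ) = (4π/13) Σ_m Y*_{lm}(Ω₁) Y_{lm}(Ω₂), m = −6…6:
  m=-6: (+0.171570-0.400166i) × (+0.003397+0.004742i) = +0.002481-0.000546i  (running Σ = +0.002481-0.000546i)
  m=-5: (-0.159743+0.233829i) × (-0.009784+0.035719i) = -0.006789-0.007994i  (running Σ = -0.004309-0.008539i)
  m=-4: (-0.148427+0.146005i) × (-0.128513+0.056535i) = +0.010820-0.027155i  (running Σ = +0.006512-0.035694i)
  m=-3: (+0.250132-0.164910i) × (-0.306080-0.157242i) = -0.102491+0.011144i  (running Σ = -0.095980-0.024550i)
  m=-2: (+0.123833-0.050697i) × (-0.103379-0.491730i) = -0.037731-0.055651i  (running Σ = -0.133711-0.080201i)
  m=-1: (-0.294470+0.057944i) × (+0.161311-0.198750i) = -0.035985+0.067873i  (running Σ = -0.169695-0.012328i)
  m=0: (-0.113194-0.000000i) × (-0.345595+0.000000i) = +0.039119+0.000000i  (running Σ = -0.130576-0.012328i)
  m=1: (+0.294470+0.057944i) × (-0.161311-0.198750i) = -0.035985-0.067873i  (running Σ = -0.166561-0.080201i)
  m=2: (+0.123833+0.050697i) × (-0.103379+0.491730i) = -0.037731+0.055651i  (running Σ = -0.204292-0.024550i)
  m=3: (-0.250132-0.164910i) × (+0.306080-0.157242i) = -0.102491-0.011144i  (running Σ = -0.306783-0.035694i)
  m=4: (-0.148427-0.146005i) × (-0.128513-0.056535i) = +0.010820+0.027155i  (running Σ = -0.295963-0.008539i)
  m=5: (+0.159743+0.233829i) × (+0.009784+0.035719i) = -0.006789+0.007994i  (running Σ = -0.302752-0.000546i)
  m=6: (+0.171570+0.400166i) × (+0.003397-0.004742i) = +0.002481+0.000546i  (running Σ = -0.300272+0.000000i)
Total Σ_m = -0.300272+0.000000i. Multiply by 0.966644: -0.290256+0.000000i. P_6(cos γ) = -0.290256

-0.290256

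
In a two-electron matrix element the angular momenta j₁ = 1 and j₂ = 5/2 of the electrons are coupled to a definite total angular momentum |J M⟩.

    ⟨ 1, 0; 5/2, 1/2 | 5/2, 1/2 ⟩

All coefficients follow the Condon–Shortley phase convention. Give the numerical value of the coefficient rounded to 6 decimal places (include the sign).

√[6·1!1!4!/7! · 1!1!3!2!3!2!] = √(144/35)
  +(−1)^0/∏(0,1,1,3,0,1)! = 1/6  (running 1/6)
  +(−1)^1/∏(1,0,0,2,1,2)! = -1/4  (running -1/12)
⟨..|..⟩ = √(144/35)·(-1/12) = -0.169031

-0.169031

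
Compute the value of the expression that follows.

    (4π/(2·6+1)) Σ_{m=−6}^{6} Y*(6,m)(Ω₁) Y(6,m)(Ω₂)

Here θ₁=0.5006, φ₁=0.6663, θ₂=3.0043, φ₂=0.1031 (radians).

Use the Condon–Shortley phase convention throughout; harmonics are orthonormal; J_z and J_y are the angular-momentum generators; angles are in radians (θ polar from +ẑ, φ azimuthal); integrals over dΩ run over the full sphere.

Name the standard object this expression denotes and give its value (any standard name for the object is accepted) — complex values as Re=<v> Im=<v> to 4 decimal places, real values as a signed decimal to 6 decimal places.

This sum is the spherical-harmonic addition theorem: it equals the Legendre polynomial P_l(cos γ) of the angle γ between the two directions.
Summing Y*_{l m}(θ₁,φ₁)·Y_{l m}(θ₂,φ₂) over m ∈ [−6, 6]; prefactor 4π/(2·6+1) = 0.966644:
  term(m=-6) = -0.00000 - 0.00000j   from Y*(Ω₁)=-0.00387 - 0.00446j, Y(Ω₂)=0.00000 - 0.00000j
  term(m=-5) = 0.00000 - 0.00000j   from Y*(Ω₁)=-0.03672 - 0.00706j, Y(Ω₂)=-0.00007 + 0.00004j
  term(m=-4) = -0.00011 + 0.00013j   from Y*(Ω₁)=-0.12561 + 0.06482j, Y(Ω₂)=0.00112 - 0.00049j
  term(m=-3) = 0.00053 - 0.00442j   from Y*(Ω₁)=-0.14337 + 0.31418j, Y(Ω₂)=-0.01228 + 0.00392j
  term(m=-2) = 0.01991 + 0.04181j   from Y*(Ω₁)=0.11850 + 0.48804j, Y(Ω₂)=0.09024 - 0.01888j
  term(m=-1) = -0.08766 - 0.05535j   from Y*(Ω₁)=0.19886 + 0.15636j, Y(Ω₂)=-0.40763 + 0.04218j
  term(m=+0) = -0.28676 + 0.00000j   from Y*(Ω₁)=-0.34742 + 0.00000j, Y(Ω₂)=0.82540 + 0.00000j
  term(m=+1) = -0.08766 + 0.05535j   from Y*(Ω₁)=-0.19886 + 0.15636j, Y(Ω₂)=0.40763 + 0.04218j
  term(m=+2) = 0.01991 - 0.04181j   from Y*(Ω₁)=0.11850 - 0.48804j, Y(Ω₂)=0.09024 + 0.01888j
  term(m=+3) = 0.00053 + 0.00442j   from Y*(Ω₁)=0.14337 + 0.31418j, Y(Ω₂)=0.01228 + 0.00392j
  term(m=+4) = -0.00011 - 0.00013j   from Y*(Ω₁)=-0.12561 - 0.06482j, Y(Ω₂)=0.00112 + 0.00049j
  term(m=+5) = 0.00000 + 0.00000j   from Y*(Ω₁)=0.03672 - 0.00706j, Y(Ω₂)=0.00007 + 0.00004j
  term(m=+6) = -0.00000 + 0.00000j   from Y*(Ω₁)=-0.00387 + 0.00446j, Y(Ω₂)=0.00000 + 0.00000j
Accumulated sum -0.42142 + 0.00000j; after 4π/(2l+1) scaling, -0.40737 + 0.00000j ⇒ P_6 = -0.407366

Legendre polynomial (addition theorem), -0.407366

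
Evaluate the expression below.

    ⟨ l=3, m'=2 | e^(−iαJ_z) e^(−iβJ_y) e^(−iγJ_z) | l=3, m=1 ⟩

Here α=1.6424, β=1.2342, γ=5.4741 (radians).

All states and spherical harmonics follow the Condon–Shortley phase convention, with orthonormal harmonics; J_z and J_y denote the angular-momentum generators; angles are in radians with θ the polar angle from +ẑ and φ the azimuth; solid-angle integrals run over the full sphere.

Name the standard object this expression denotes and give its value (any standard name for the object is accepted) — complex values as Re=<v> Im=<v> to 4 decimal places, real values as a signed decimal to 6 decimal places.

This is a Wigner D-matrix element — the rotation-matrix element ⟨l m'| R(α,β,γ) |l m⟩ in the angular-momentum basis.
First d^3_{2,1}(β=1.2342), then the phase factors e^{-i(2)α} and e^{-i(1)γ}:
Half-angle: c=0.815560, s=0.578672. N=√(120·1·24·2)=75.894664
Admissible k: 0..1 (factorial args all ≥0)
  k=0: (−1)^1·75.8947/(24)·0.8156^5·0.5787^1 = -0.660256
  k=1: (−1)^2·75.8947/(12)·0.8156^3·0.5787^3 = +0.664808
d^3_{2,1}(1.2342) = -0.660256 +0.664808 = +0.004552
Phases: e^{-i·(2)·1.6424}=-0.989763+0.142718i, e^{-i·(1)·5.4741}=+0.690161+0.723656i ⇒ D=-0.003579-0.002812i

Wigner D-matrix element, Re=-0.0036 Im=-0.0028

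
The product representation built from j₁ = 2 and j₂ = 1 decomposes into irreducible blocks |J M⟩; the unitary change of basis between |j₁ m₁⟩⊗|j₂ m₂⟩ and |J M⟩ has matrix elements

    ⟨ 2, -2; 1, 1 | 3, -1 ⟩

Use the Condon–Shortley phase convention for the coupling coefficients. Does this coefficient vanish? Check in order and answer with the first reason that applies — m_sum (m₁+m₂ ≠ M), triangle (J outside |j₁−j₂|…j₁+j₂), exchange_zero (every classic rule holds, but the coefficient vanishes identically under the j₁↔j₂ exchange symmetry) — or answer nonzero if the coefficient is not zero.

m-sum: m₁+m₂ = -2+1 = -1, M = -1  ✓
triangle: |j₁−j₂| = 1 ≤ J = 3 ≤ j₁+j₂ = 3  ✓
exchange: j₁≠j₂ or m₁≠m₂ — the exchange symmetry imposes no constraint here
value check: CG = +√(1/15) = +0.258199 ≠ 0

nonzero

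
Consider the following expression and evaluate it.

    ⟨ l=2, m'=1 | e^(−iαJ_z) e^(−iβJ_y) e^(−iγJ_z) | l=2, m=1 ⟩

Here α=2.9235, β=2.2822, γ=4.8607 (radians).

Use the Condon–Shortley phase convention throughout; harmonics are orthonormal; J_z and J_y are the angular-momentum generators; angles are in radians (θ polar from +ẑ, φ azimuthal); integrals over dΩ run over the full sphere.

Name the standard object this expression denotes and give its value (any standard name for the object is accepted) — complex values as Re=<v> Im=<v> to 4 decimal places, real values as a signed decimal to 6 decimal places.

Wigner D-matrix element, Re=-0.0279 Im=0.3992

This is a Wigner D-matrix element — the rotation-matrix element ⟨l m'| R(α,β,γ) |l m⟩ in the angular-momentum basis.
First d^2_{1,1}(β=2.2822), then the phase factors e^{-i(1)α} and e^{-i(1)γ}:
c=cos(2.282200/2)=0.416595, s=sin(2.282200/2)=0.909092; N=√[6·1·6·1]=6.000000
k: max(0,(1)−(1))=0 … min(2+(1),2−(1))=1
  k=0: (−1)^0·6.0000/(6)·0.4166^4·0.9091^0 = +0.030120
  k=1: (−1)^1·6.0000/(2)·0.4166^2·0.9091^2 = -0.430294
d^2_{1,1}(2.2822) = +0.030120 -0.430294 = -0.400174
Phases: e^{-i·(1)·2.9235}=-0.976312-0.216368i, e^{-i·(1)·4.8607}=+0.147768+0.989022i ⇒ D=-0.027902+0.399200i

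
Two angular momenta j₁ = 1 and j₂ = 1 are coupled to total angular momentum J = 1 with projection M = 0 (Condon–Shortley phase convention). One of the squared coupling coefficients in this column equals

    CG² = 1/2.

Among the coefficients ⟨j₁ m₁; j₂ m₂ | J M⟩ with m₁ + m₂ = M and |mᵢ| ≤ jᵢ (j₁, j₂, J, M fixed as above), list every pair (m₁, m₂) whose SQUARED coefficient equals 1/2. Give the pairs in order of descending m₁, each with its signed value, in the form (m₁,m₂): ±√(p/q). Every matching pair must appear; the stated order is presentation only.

Admissible pairs with m₁+m₂ = M = 0: (-1,1), (0,0), (1,-1)
  (m₁,m₂)=(1,-1): CG² = 1/2, CG = +√(1/2)   ← matches the target
  (m₁,m₂)=(0,0): CG² = 0/1, CG = 0
  (m₁,m₂)=(-1,1): CG² = 1/2, CG = −√(1/2)   ← matches the target
Pairs with CG² = 1/2: (1,-1): +√(1/2); (-1,1): −√(1/2)

(1,-1): +√(1/2); (-1,1): −√(1/2)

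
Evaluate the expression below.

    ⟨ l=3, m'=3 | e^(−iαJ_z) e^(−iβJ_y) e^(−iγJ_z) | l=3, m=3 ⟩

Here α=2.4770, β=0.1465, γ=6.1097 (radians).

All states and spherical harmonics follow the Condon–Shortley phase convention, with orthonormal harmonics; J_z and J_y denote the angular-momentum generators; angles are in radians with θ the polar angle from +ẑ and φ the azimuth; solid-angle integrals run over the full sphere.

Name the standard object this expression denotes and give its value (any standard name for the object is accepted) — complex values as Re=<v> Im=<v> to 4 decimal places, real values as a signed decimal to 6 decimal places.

Wigner D-matrix element, Re=0.7966 Im=-0.5776

This is a Wigner D-matrix element — the rotation-matrix element ⟨l m'| R(α,β,γ) |l m⟩ in the angular-momentum basis.
First d^3_{3,3}(β=0.1465), then the phase factors e^{-i(3)α} and e^{-i(3)γ}:
With c≡cos(β/2)=0.997318 and s≡sin(β/2)=0.073185, N=[720·1·720·1]^{1/2}=720.000000
k∈{0} keeps every argument non-negative
  k=0: (−1)^0·720.0000/(720)·0.9973^6·0.0732^0 = +0.984018
d^3_{3,3}(0.1465) = +0.984018
D = (+0.410481-0.911869i)·(+0.984018)·(+0.867593+0.497276i) = +0.796642-0.577627i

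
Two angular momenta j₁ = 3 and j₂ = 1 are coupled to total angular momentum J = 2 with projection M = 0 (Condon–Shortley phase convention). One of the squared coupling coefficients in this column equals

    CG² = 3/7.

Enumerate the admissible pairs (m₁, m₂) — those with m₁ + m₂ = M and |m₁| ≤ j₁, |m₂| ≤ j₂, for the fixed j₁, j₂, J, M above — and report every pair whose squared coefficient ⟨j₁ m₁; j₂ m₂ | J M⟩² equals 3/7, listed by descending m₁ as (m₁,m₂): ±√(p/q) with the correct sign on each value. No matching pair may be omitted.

(0,0): −√(3/7)

Admissible pairs with m₁+m₂ = M = 0: (-1,1), (0,0), (1,-1)
  (m₁,m₂)=(1,-1): CG² = 2/7, CG = +√(2/7)
  (m₁,m₂)=(0,0): CG² = 3/7, CG = −√(3/7)   ← matches the target
  (m₁,m₂)=(-1,1): CG² = 2/7, CG = +√(2/7)
Pairs with CG² = 3/7: (0,0): −√(3/7)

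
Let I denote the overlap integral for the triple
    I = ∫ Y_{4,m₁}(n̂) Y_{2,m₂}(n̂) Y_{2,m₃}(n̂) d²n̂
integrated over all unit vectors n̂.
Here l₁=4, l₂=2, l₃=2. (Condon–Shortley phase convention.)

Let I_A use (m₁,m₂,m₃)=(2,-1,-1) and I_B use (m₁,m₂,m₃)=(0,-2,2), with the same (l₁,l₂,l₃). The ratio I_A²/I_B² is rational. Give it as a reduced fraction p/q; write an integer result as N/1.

l's match ⇒ only the (l;m) 3-j factors differ between A and B.
A: triangle coeff Δ(4,2,2) = 1/630; Σ_t [1,1]: t=1:−1/36 = -1/36; (3j)²=4/63 [(4 2 2; 2 -1 -1)], sign=+1
B: triangle coeff Δ(4,2,2) = 1/630; Σ_t [0,0]: t=0:+1/576 = 1/576; (3j)²=1/630 [(4 2 2; 0 -2 2)], sign=+1
I_A²/I_B² = (4/63)/(1/630) = 40/1

40/1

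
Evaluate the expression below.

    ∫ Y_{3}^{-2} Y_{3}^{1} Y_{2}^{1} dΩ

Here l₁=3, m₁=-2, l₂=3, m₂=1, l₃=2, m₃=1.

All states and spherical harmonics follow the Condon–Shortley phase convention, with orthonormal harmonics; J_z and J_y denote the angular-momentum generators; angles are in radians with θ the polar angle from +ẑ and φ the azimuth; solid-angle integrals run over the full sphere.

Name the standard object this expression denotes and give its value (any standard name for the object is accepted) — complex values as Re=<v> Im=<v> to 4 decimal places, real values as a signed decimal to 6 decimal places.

Gaunt coefficient, +0.162868

This is a Gaunt coefficient — the integral of a triple product of spherical harmonics over the sphere.
Checks pass: Σm=0; 8 even; l₃=2∈[0,6].
(2·3+1)(2·3+1)(2·2+1) = 245
Δ: 4! 2! 2! / 9! → 1/3780
sum: t=1:−1/24 t=2:+1/4 t=3:−1/24 = 1/6
3j²(3 3 2; 0 0 0) = Δ·Π!·Σ² = 4/105  (sign +1)
sum: t=3:−1/12 t=4:+1/48 = -1/16
3j²(3 3 2; -2 1 1) = Δ·Π!·Σ² = 1/28  (sign +1)
combine: 4πI² = 245·4/105·1/28 = 1/3
take √, sign +1: I = 0.16286750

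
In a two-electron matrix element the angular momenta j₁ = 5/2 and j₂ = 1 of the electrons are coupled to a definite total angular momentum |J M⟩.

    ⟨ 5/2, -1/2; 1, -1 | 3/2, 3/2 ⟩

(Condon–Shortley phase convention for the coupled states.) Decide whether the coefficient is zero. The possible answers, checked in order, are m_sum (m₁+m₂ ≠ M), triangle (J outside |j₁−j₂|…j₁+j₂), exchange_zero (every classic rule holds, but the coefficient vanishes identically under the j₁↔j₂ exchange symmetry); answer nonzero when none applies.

m_sum

m-sum: m₁+m₂ = -1/2+(-1) = -3/2, M = 3/2  ✗ ⇒ coefficient is 0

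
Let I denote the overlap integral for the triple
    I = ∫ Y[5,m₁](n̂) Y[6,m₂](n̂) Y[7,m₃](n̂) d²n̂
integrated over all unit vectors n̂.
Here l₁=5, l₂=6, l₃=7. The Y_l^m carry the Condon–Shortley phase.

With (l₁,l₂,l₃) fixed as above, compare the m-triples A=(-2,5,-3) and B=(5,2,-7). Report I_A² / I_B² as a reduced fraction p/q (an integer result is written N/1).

l's match ⇒ only the (l;m) 3-j factors differ between A and B.
A: triangle coeff Δ(5,6,7) = 1/174594420; Σ_t [3,4]: t=3:−1/11612160 t=4:+1/4354560 = 1/6967296; (3j)²=625/50388 [(5 6 7; -2 5 -3)], sign=+1
B: triangle coeff Δ(5,6,7) = 1/174594420; Σ_t [0,0]: t=0:+1/696729600 = 1/696729600; (3j)²=7/1938 [(5 6 7; 5 2 -7)], sign=+1
I_A²/I_B² = (625/50388)/(7/1938) = 625/182

625/182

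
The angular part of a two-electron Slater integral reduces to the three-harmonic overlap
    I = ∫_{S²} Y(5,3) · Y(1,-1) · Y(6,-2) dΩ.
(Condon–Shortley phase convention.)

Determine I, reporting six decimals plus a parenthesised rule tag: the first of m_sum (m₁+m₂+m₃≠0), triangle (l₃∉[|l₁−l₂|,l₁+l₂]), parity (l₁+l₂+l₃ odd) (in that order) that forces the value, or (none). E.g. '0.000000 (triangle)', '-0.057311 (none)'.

Checks pass: Σm=0; 12 even; l₃=6∈[4,6].
(2·5+1)(2·1+1)(2·6+1) = 429
Δ: 0! 10! 2! / 13! → 1/858
sum: t=0:+1/14400 = 1/14400
3j²(5 1 6; 0 0 0) = Δ·Π!·Σ² = 6/143  (sign +1)
sum: t=0:+1/161280 = 1/161280
3j²(5 1 6; 3 -1 -2) = Δ·Π!·Σ² = 1/143  (sign +1)
combine: 4πI² = 429·6/143·1/143 = 18/143
take √, sign +1: I = 0.10008369
No selection rule forces the value: the integral is nonzero (none).

0.100084 (none)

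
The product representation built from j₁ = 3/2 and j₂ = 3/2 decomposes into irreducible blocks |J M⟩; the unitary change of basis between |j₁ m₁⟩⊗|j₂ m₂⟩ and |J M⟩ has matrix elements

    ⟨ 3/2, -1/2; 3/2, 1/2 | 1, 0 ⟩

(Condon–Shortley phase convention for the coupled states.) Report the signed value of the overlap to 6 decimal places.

triangle: 2!·1!·1!/5! = 2/120
(j±m)!: 1!·2!·2!·1!·1!·1! = 4
prefactor² = (2J+1)·Δ·N² = 1/5
  k=1: −1/(1!·1!·1!·1!·0!·0!) = -1
  k=2: +1/(2!·0!·0!·0!·1!·1!) = 1/2
Σ = -1/2  ⇒  CG² = 1/5·(-1/2)² = 1/20
CG = −√(1/20) = -0.223607

-0.223607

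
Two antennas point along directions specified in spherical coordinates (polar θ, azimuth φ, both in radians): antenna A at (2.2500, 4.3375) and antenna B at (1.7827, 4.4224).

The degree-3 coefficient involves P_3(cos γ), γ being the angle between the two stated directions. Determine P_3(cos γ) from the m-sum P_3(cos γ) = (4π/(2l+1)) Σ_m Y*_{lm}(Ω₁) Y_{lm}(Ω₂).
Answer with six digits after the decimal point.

0.427636

Summing Y*_{l m}(θ₁,φ₁)·Y_{l m}(θ₂,φ₂) over m ∈ [−3, 3]; prefactor 4π/(2·3+1) = 1.795196:
  [-3]  conj(Y_{3,-3})(Ω₁) = 0.17730 + 0.08480j ; Y_{3,-3}(Ω₂) = 0.29796 - 0.25139j ; Δ = 0.07415 - 0.01930j
  [-2]  conj(Y_{3,-2})(Ω₁) = 0.28443 - 0.26486j ; Y_{3,-2}(Ω₂) = 0.17184 + 0.11258j ; Δ = 0.07870 - 0.01349j
  [-1]  conj(Y_{3,-1})(Ω₁) = -0.08959 - 0.22768j ; Y_{3,-1}(Ω₂) = 0.07036 - 0.23580j ; Δ = -0.05999 + 0.00511j
  [+0]  conj(Y_{3,0})(Ω₁) = 0.24075 + 0.00000j ; Y_{3,0}(Ω₂) = 0.21810 + 0.00000j ; Δ = 0.05251 + 0.00000j
  [+1]  conj(Y_{3,1})(Ω₁) = 0.08959 - 0.22768j ; Y_{3,1}(Ω₂) = -0.07036 - 0.23580j ; Δ = -0.05999 - 0.00511j
  [+2]  conj(Y_{3,2})(Ω₁) = 0.28443 + 0.26486j ; Y_{3,2}(Ω₂) = 0.17184 - 0.11258j ; Δ = 0.07870 + 0.01349j
  [+3]  conj(Y_{3,3})(Ω₁) = -0.17730 + 0.08480j ; Y_{3,3}(Ω₂) = -0.29796 - 0.25139j ; Δ = 0.07415 + 0.01930j
Total Σ_m = 0.23821 + 0.00000j. Multiply by 1.795196: 0.42764 + 0.00000j. P_3(cos γ) = 0.427636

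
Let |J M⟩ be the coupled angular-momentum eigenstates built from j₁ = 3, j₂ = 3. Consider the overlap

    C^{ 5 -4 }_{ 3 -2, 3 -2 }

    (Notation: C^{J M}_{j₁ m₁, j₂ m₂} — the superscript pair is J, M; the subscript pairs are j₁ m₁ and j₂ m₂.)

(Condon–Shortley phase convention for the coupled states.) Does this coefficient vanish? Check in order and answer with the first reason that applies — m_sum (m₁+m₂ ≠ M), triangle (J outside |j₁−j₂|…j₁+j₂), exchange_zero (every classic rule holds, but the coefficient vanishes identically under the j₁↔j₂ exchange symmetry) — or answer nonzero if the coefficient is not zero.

exchange_zero

m-sum: m₁+m₂ = -2+(-2) = -4, M = -4  ✓
triangle: |j₁−j₂| = 0 ≤ J = 5 ≤ j₁+j₂ = 6  ✓
exchange: j₁=j₂ and m₁=m₂, and (−1)^(j₁+j₂−J) = (−1)^1 = −1 forces ⟨j₁m₁;j₂m₂|JM⟩ = −⟨j₂m₂;j₁m₁|JM⟩ = −⟨j₁m₁;j₂m₂|JM⟩ ⇒ the coefficient vanishes identically
Racah sum check: Σ_k collapses to 0 ⇒ CG = 0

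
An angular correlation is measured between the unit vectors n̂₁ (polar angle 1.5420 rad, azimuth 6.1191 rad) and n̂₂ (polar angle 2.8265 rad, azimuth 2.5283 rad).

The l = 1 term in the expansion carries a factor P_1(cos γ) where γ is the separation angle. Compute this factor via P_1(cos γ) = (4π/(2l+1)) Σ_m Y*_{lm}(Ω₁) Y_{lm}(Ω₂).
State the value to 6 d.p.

Summing Y*_{l m}(θ₁,φ₁)·Y_{l m}(θ₂,φ₂) over m ∈ [−1, 1]; prefactor 4π/(2·1+1) = 4.188790:
  m=-1: Y*=+0.340712-0.056413i  Y=-0.087557-0.061626i  product -0.033308-0.016057i
  m=+0: Y*=+0.014068-0.000000i  Y=-0.464547+0.000000i  product -0.006535+0.000000i
  m=+1: Y*=-0.340712-0.056413i  Y=+0.087557-0.061626i  product -0.033308+0.016057i
Σ over m = -0.073152+0.000000i; ×(4π/3) → -0.306419+0.000000i. Real part: -0.306419

-0.306419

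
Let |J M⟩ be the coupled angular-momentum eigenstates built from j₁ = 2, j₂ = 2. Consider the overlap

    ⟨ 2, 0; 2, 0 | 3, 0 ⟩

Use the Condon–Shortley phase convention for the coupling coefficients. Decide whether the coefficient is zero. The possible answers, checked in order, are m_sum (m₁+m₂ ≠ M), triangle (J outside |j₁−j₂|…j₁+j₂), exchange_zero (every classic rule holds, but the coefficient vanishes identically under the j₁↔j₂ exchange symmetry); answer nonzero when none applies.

m-sum: m₁+m₂ = 0+0 = 0, M = 0  ✓
triangle: |j₁−j₂| = 0 ≤ J = 3 ≤ j₁+j₂ = 4  ✓
exchange: j₁=j₂ and m₁=m₂, and (−1)^(j₁+j₂−J) = (−1)^1 = −1 forces ⟨j₁m₁;j₂m₂|JM⟩ = −⟨j₂m₂;j₁m₁|JM⟩ = −⟨j₁m₁;j₂m₂|JM⟩ ⇒ the coefficient vanishes identically
Racah sum check: Σ_k collapses to 0 ⇒ CG = 0

exchange_zero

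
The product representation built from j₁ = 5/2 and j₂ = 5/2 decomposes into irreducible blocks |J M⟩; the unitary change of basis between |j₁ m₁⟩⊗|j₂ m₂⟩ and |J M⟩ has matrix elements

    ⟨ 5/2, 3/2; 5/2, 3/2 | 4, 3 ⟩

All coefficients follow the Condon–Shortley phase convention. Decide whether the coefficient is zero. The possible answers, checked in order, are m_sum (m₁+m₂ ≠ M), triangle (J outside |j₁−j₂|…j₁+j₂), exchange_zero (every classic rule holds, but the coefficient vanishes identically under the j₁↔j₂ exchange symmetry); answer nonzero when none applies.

exchange_zero

m-sum: m₁+m₂ = 3/2+3/2 = 3, M = 3  ✓
triangle: |j₁−j₂| = 0 ≤ J = 4 ≤ j₁+j₂ = 5  ✓
exchange: j₁=j₂ and m₁=m₂, and (−1)^(j₁+j₂−J) = (−1)^1 = −1 forces ⟨j₁m₁;j₂m₂|JM⟩ = −⟨j₂m₂;j₁m₁|JM⟩ = −⟨j₁m₁;j₂m₂|JM⟩ ⇒ the coefficient vanishes identically
Racah sum check: Σ_k collapses to 0 ⇒ CG = 0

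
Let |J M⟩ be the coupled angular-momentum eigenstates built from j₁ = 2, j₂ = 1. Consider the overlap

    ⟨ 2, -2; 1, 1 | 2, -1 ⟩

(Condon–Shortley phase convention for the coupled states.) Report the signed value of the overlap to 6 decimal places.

−√(1/3) ≈ -0.577350

triangle: 1!×3!×1!/6! = 6/720
(j±m)!: 0!×4!×2!×0!×1!×3! = 288
prefactor² = (2J+1)×Δ×N² = 12
  k=1: −1/(1!×0!×3!×1!×0!×0!) = -1/6
Σ = -1/6  ⇒  CG² = 12×(-1/6)² = 1/3
CG = −√(1/3) = -0.577350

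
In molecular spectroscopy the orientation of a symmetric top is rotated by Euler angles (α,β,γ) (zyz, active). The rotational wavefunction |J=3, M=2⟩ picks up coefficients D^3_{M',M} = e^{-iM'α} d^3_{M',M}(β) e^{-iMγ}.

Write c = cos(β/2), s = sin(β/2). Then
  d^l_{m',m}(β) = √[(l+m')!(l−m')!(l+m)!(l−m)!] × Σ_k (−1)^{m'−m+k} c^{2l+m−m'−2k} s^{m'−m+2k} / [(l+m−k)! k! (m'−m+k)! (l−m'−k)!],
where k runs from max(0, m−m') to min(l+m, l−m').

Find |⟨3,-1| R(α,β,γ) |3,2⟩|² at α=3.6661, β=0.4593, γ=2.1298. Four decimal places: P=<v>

P=0.0045

Split into d^3_{-1,2}(β=0.4593) × two z-phases.
Half-angle: c=0.973746, s=0.227637. N=√(2·24·120·1)=75.894664
Admissible k: 3..4 (factorial args all ≥0)
  k=3: (−1)^0·75.8947/(12)·0.9737^3·0.2276^3 = +0.068880
  k=4: (−1)^1·75.8947/(24)·0.9737^1·0.2276^5 = -0.001882
d^3_{-1,2}(0.4593) = +0.068880 -0.001882 = +0.066998
|D^3_{-1,2}|² = |d^3_{-1,2}(β)|² = (+0.066998)² = 0.004489 (the z-rotation phases have unit modulus)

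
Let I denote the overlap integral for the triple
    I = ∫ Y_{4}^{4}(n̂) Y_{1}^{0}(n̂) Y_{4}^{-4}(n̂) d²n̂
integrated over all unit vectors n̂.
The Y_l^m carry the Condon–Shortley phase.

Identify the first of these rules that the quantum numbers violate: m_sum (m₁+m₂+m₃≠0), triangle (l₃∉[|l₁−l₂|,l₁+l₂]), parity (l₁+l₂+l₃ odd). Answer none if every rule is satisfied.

parity

m₁+m₂+m₃ = 4 + 0 − 4 = 0  ✓
triangle: |4−1|=3 ≤ l₃=4 ≤ 4+1=5  ✓
parity: l₁+l₂+l₃ = 9 is odd  ✗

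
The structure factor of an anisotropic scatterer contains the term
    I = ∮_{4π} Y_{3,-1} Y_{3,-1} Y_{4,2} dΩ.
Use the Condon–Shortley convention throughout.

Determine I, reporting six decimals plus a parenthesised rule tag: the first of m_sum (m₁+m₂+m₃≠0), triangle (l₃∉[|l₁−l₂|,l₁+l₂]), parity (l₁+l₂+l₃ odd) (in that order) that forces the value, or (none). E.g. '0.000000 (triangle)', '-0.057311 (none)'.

0.162193 (none)

Rules hold: Σm=0, L=10 even, 0≤4≤6.
N = 7·7·9 = 441
Δ = 2!·4!·4!/11! = 1/34650
Racah Σ t=0..2: t=0:+1/72 t=1:−1/16 t=2:+1/72 = -5/144
⇒ 3j(3 3 4; 0 0 0)² = 2/77, sgn -1
Racah Σ t=0..2: t=0:+1/192 t=1:−1/36 t=2:+1/192 = -5/288
⇒ 3j(3 3 4; -1 -1 2)² = 20/693, sgn -1
4πI² = N·(3j₀)²·(3jₘ)² = 40/121
I = +1·√(0.330579/4π) = 0.16219310
No selection rule forces the value: the integral is nonzero (none).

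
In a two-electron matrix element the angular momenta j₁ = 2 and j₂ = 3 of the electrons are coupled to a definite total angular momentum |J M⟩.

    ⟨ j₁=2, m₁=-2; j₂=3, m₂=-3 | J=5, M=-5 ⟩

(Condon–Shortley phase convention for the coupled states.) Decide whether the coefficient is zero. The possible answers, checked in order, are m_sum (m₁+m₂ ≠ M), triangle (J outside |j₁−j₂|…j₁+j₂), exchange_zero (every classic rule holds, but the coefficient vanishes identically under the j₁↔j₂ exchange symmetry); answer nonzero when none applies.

m-sum: m₁+m₂ = -2+(-3) = -5, M = -5  ✓
triangle: |j₁−j₂| = 1 ≤ J = 5 ≤ j₁+j₂ = 5  ✓
exchange: j₁≠j₂ or m₁≠m₂ — the exchange symmetry imposes no constraint here
value check: CG = +1 = +1.000000 ≠ 0

nonzero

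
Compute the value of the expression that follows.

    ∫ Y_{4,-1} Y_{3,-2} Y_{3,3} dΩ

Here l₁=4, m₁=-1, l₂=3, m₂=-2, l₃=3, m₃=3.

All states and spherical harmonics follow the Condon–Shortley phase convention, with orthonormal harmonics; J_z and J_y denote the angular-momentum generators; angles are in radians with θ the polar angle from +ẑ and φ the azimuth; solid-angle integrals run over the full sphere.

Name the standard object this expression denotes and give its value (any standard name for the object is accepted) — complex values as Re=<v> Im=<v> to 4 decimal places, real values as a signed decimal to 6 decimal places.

Gaunt coefficient, +0.140463

This is a Gaunt coefficient — the integral of a triple product of spherical harmonics over the sphere.
m-sum 0 ✓  L=10 even ✓  1≤3≤7 ✓
Π(2lᵢ+1) = 9×7×7 = 441
triangle coeff Δ(4,3,3) = 1/34650
Σ_t [1,3]: t=1:−1/72 t=2:+1/16 t=3:−1/72 = 5/144
(3j)²=2/77 [(4 3 3; 0 0 0)], sign=-1
Σ_t [1,1]: t=1:−1/288 = -1/288
(3j)²=5/231 [(4 3 3; -1 -2 3)], sign=-1
⇒ 4πI² = 30/121
I = (+1)√(30/121/(4π)) = 0.14046335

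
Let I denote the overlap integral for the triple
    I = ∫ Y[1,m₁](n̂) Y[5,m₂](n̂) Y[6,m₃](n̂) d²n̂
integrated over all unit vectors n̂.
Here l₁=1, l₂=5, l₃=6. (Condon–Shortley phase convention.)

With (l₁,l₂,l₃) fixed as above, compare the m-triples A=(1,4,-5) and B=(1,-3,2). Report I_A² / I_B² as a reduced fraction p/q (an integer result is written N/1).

Same 1,5,6: normalisation and zero-m 3j drop out of the ratio.
A: Δ: 0! 2! 10! / 13! → 1/858; sum: t=0:+1/725760 = 1/725760; 3j²(1 5 6; 1 4 -5) = Δ·Π!·Σ² = 5/78  (sign -1)
B: Δ: 0! 2! 10! / 13! → 1/858; sum: t=0:+1/161280 = 1/161280; 3j²(1 5 6; 1 -3 2) = Δ·Π!·Σ² = 1/143  (sign +1)
I_A²/I_B² = (5/78)/(1/143) = 55/6

55/6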